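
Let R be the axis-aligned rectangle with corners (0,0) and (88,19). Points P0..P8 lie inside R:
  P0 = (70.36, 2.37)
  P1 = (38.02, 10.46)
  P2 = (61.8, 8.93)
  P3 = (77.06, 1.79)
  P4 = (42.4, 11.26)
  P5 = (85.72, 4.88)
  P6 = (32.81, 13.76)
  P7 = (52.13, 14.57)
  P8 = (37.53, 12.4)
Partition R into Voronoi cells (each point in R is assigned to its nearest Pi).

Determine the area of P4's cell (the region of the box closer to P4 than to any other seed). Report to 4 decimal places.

1. box [0,88]×[0,19]: [(0, 0) (88, 0) (88, 19) (0, 19)]
2. ⊥bis P4·P0 via (56.38,6.815): [(0, 0) (54.2131, 0) (60.2543, 19) (0, 19)]  |A|=1087.4404
3. ⊥bis P4·P1 via (40.21,10.86): [(42.1936, 0) (54.2131, 0) (60.2543, 19) (38.7232, 19)]  |A|=318.7308
4. ⊥bis P4·P2 via (52.1,10.095): [(42.1936, 0) (50.8876, 0) (53.1695, 19) (38.7232, 19)]  |A|=219.8326
5. ⊥bis P4·P3 via (59.73,6.525): [(42.1936, 0) (50.8876, 0) (53.1695, 19) (38.7232, 19)]  |A|=219.8326
6. ⊥bis P4·P5 via (64.06,8.07): [(42.1936, 0) (50.8876, 0) (53.1695, 19) (38.7232, 19)]  |A|=219.8326
7. ⊥bis P4·P6 via (37.605,12.51): [(38.9596, 17.7061) (42.1936, 0) (50.8876, 0) (53.1695, 19) (39.2969, 19)]  |A|=219.4615
8. ⊥bis P4·P7 via (47.265,12.915): [(38.9596, 17.7061) (42.1936, 0) (50.8876, 0) (51.0887, 1.6749) (45.195, 19) (39.2969, 19)]  |A|=150.3816
9. ⊥bis P4·P8 via (39.965,11.83): [(40.0031, 11.9928) (42.1936, 0) (50.8876, 0) (51.0887, 1.6749) (45.195, 19) (41.6434, 19)]  |A|=140.5216
10. canonical 6-gon: [(40.0031, 11.9928) (42.1936, 0) (50.8876, 0) (51.0887, 1.6749) (45.195, 19) (41.6434, 19)]
11. shoelace: 140.5216

Area of P4's cell: 140.5216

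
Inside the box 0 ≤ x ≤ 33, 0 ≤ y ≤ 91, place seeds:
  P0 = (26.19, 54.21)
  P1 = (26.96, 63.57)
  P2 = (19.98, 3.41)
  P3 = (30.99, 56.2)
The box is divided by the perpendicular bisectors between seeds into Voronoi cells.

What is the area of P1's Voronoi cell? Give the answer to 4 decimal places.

Area of P1's cell: 1021.2535

1. box [0,33]×[0,91]: [(0, 0) (33, 0) (33, 91) (0, 91)]
2. ⊥bis P1·P0 via (26.575,58.89): [(0, 61.0762) (33, 58.3614) (33, 91) (0, 91)]  |A|=1032.279
3. ⊥bis P1·P2 via (23.47,33.49): [(0, 61.0762) (33, 58.3614) (33, 91) (0, 91)]  |A|=1032.279
4. ⊥bis P1·P3 via (28.975,59.885): [(0, 61.0762) (27.0795, 58.8485) (33, 62.0859) (33, 91) (0, 91)]  |A|=1021.2535
5. canonical 5-gon: [(0, 61.0762) (27.0795, 58.8485) (33, 62.0859) (33, 91) (0, 91)]
6. shoelace: 1021.2535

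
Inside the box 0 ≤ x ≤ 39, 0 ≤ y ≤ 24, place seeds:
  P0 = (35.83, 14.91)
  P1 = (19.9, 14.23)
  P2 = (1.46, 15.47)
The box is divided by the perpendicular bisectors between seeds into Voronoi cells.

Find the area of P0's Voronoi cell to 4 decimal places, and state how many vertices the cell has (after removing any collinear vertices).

1. box [0,39]×[0,24]: [(0, 0) (39, 0) (39, 24) (0, 24)]
2. ⊥bis P0·P1 via (27.865,14.57): [(28.4869, 0) (39, 0) (39, 24) (27.4625, 24)]  |A|=264.6071
3. ⊥bis P0·P2 via (18.645,15.19): [(28.4869, 0) (39, 0) (39, 24) (27.4625, 24)]  |A|=264.6071
4. canonical 4-gon: [(28.4869, 0) (39, 0) (39, 24) (27.4625, 24)]
5. shoelace: 264.6071

Area of P0's cell: 264.6071 (4 vertices)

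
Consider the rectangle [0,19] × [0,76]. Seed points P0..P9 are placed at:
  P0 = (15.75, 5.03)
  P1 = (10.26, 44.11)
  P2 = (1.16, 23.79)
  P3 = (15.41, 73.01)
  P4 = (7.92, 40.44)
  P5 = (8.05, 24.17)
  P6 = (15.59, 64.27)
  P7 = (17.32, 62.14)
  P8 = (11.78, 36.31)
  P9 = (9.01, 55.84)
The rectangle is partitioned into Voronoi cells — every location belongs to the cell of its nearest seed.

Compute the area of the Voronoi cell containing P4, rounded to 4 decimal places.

1. box [0,19]×[0,76]: [(0, 0) (19, 0) (19, 76) (0, 76)]
2. ⊥bis P4·P0 via (11.835,22.735): [(0, 20.118) (19, 24.3194) (19, 76) (0, 76)]  |A|=1021.8452
3. ⊥bis P4·P1 via (9.09,42.275): [(0, 48.0708) (0, 20.118) (19, 24.3194) (19, 35.9564)]  |A|=376.1032
4. ⊥bis P4·P2 via (4.54,32.115): [(0, 48.0708) (0, 33.9583) (19, 26.2442) (19, 35.9564)]  |A|=226.3351
5. ⊥bis P4·P3 via (11.665,56.725): [(0, 48.0708) (0, 33.9583) (19, 26.2442) (19, 35.9564)]  |A|=226.3351
6. ⊥bis P4·P5 via (7.985,32.305): [(0, 48.0708) (0, 33.9583) (4.1475, 32.2743) (19, 32.393) (19, 35.9564)]  |A|=180.6723
7. ⊥bis P4·P6 via (11.755,52.355): [(0, 48.0708) (0, 33.9583) (4.1475, 32.2743) (19, 32.393) (19, 35.9564)]  |A|=180.6723
8. ⊥bis P4·P7 via (12.62,51.29): [(0, 48.0708) (0, 33.9583) (4.1475, 32.2743) (19, 32.393) (19, 35.9564)]  |A|=180.6723
9. ⊥bis P4·P8 via (9.85,38.375): [(12.0223, 40.4053) (0, 48.0708) (0, 33.9583) (3.5724, 32.5078)]  |A|=105.0676
10. ⊥bis P4·P9 via (8.465,48.14): [(12.0223, 40.4053) (0, 48.0708) (0, 33.9583) (3.5724, 32.5078)]  |A|=105.0676
11. canonical 4-gon: [(12.0223, 40.4053) (0, 48.0708) (0, 33.9583) (3.5724, 32.5078)]
12. shoelace: 105.0676

Area of P4's cell: 105.0676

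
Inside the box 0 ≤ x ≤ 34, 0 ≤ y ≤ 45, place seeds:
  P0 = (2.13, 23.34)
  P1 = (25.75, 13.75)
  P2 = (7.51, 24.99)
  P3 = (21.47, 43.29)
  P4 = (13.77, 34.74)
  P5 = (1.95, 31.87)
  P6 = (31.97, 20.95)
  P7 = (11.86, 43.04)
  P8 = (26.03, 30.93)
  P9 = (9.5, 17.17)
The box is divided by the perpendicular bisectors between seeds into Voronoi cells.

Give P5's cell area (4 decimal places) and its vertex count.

Area of P5's cell: 90.0890 (5 vertices)

1. box [0,34]×[0,45]: [(0, 0) (34, 0) (34, 45) (0, 45)]
2. ⊥bis P5·P0 via (2.04,27.605): [(0, 27.562) (34, 28.2794) (34, 45) (0, 45)]  |A|=580.6967
3. ⊥bis P5·P1 via (13.85,22.81): [(0, 27.562) (17.7531, 27.9366) (30.7442, 45) (0, 45)]  |A|=417.0906
4. ⊥bis P5·P2 via (4.73,28.43): [(0, 27.562) (3.7539, 27.6412) (25.2339, 45) (0, 45)]  |A|=251.7457
5. ⊥bis P5·P3 via (11.71,37.58): [(0, 27.562) (3.7539, 27.6412) (13.104, 35.1973) (7.369, 45) (0, 45)]  |A|=164.1838
6. ⊥bis P5·P4 via (7.86,33.305): [(0, 27.562) (3.7539, 27.6412) (8.3361, 31.3442) (5.0204, 45) (0, 45)]  |A|=113.7299
7. ⊥bis P5·P6 via (16.96,26.41): [(0, 27.562) (3.7539, 27.6412) (8.3361, 31.3442) (5.0204, 45) (0, 45)]  |A|=113.7299
8. ⊥bis P5·P7 via (6.905,37.455): [(0, 43.5811) (0, 27.562) (3.7539, 27.6412) (8.3361, 31.3442) (6.8379, 37.5145)]  |A|=90.089
9. ⊥bis P5·P8 via (13.99,31.4): [(0, 43.5811) (0, 27.562) (3.7539, 27.6412) (8.3361, 31.3442) (6.8379, 37.5145)]  |A|=90.089
10. ⊥bis P5·P9 via (5.725,24.52): [(0, 43.5811) (0, 27.562) (3.7539, 27.6412) (8.3361, 31.3442) (6.8379, 37.5145)]  |A|=90.089
11. canonical 5-gon: [(0, 43.5811) (0, 27.562) (3.7539, 27.6412) (8.3361, 31.3442) (6.8379, 37.5145)]
12. shoelace: 90.089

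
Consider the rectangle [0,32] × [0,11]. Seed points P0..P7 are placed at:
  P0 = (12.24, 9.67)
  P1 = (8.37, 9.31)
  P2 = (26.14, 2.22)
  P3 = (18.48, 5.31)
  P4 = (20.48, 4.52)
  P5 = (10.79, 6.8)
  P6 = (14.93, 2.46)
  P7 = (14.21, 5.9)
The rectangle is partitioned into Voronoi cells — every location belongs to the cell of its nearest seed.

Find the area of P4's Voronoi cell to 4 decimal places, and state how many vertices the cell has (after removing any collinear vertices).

Area of P4's cell: 47.7147 (5 vertices)

1. box [0,32]×[0,11]: [(0, 0) (32, 0) (32, 11) (0, 11)]
2. ⊥bis P4·P0 via (16.36,7.095): [(11.9256, 0) (32, 0) (32, 11) (18.8006, 11)]  |A|=183.0056
3. ⊥bis P4·P1 via (14.425,6.915): [(11.9256, 0) (32, 0) (32, 11) (18.8006, 11)]  |A|=183.0056
4. ⊥bis P4·P2 via (23.31,3.37): [(11.9256, 0) (21.9406, 0) (26.4105, 11) (18.8006, 11)]  |A|=96.9366
5. ⊥bis P4·P3 via (19.48,4.915): [(17.5386, 0) (21.9406, 0) (26.4105, 11) (21.8836, 11)]  |A|=49.1092
6. ⊥bis P4·P5 via (15.635,5.66): [(17.5386, 0) (21.9406, 0) (26.4105, 11) (21.8836, 11)]  |A|=49.1092
7. ⊥bis P4·P6 via (17.705,3.49): [(18.2922, 1.9079) (19.0004, 0) (21.9406, 0) (26.4105, 11) (21.8836, 11)]  |A|=47.7147
8. ⊥bis P4·P7 via (17.345,5.21): [(18.2922, 1.9079) (19.0004, 0) (21.9406, 0) (26.4105, 11) (21.8836, 11)]  |A|=47.7147
9. canonical 5-gon: [(18.2922, 1.9079) (19.0004, 0) (21.9406, 0) (26.4105, 11) (21.8836, 11)]
10. shoelace: 47.7147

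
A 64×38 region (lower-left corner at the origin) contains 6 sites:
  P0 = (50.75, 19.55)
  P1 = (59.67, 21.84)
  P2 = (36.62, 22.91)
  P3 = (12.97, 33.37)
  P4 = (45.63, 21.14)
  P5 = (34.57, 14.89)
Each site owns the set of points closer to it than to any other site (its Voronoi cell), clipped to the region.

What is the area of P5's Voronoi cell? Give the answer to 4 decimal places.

1. box [0,64]×[0,38]: [(0, 0) (64, 0) (64, 38) (0, 38)]
2. ⊥bis P5·P0 via (42.66,17.22): [(0, 0) (47.6195, 0) (36.6752, 38) (0, 38)]  |A|=1601.599
3. ⊥bis P5·P1 via (47.12,18.365): [(0, 0) (47.6195, 0) (36.6752, 38) (0, 38)]  |A|=1601.599
4. ⊥bis P5·P2 via (35.595,18.9): [(0, 27.9985) (0, 0) (47.6195, 0) (42.6991, 17.0841)]  |A|=1004.5238
5. ⊥bis P5·P3 via (23.77,24.13): [(22.2203, 22.3187) (3.1254, 0) (47.6195, 0) (42.6991, 17.0841)]  |A|=658.5781
6. ⊥bis P5·P4 via (40.1,18.015): [(40.276, 17.7035) (22.2203, 22.3187) (3.1254, 0) (47.6195, 0) (44.8539, 9.6024)]  |A|=650.181
7. canonical 5-gon: [(40.276, 17.7035) (22.2203, 22.3187) (3.1254, 0) (47.6195, 0) (44.8539, 9.6024)]
8. shoelace: 650.181

Area of P5's cell: 650.1810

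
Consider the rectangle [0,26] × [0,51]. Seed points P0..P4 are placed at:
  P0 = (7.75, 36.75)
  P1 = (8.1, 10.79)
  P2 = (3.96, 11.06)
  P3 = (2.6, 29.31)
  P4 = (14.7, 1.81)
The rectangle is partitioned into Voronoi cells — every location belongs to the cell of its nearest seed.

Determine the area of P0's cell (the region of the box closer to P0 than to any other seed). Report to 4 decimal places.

1. box [0,26]×[0,51]: [(0, 0) (26, 0) (26, 51) (0, 51)]
2. ⊥bis P0·P1 via (7.925,23.77): [(0, 23.6632) (26, 24.0137) (26, 51) (0, 51)]  |A|=706.201
3. ⊥bis P0·P2 via (5.855,23.905): [(0, 24.7688) (6.8668, 23.7557) (26, 24.0137) (26, 51) (0, 51)]  |A|=702.405
4. ⊥bis P0·P3 via (5.175,33.03): [(0, 36.6122) (18.3495, 23.9105) (26, 24.0137) (26, 51) (0, 51)]  |A|=587.3971
5. ⊥bis P0·P4 via (11.225,19.28): [(0, 36.6122) (18.3495, 23.9105) (26, 24.0137) (26, 51) (0, 51)]  |A|=587.3971
6. canonical 5-gon: [(0, 36.6122) (18.3495, 23.9105) (26, 24.0137) (26, 51) (0, 51)]
7. shoelace: 587.3971

Area of P0's cell: 587.3971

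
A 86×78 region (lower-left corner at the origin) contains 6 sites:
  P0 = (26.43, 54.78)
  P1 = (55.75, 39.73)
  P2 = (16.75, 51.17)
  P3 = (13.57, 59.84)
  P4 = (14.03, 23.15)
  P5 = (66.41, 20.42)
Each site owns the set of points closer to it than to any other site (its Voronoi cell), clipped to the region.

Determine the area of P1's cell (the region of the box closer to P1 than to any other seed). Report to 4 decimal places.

Area of P1's cell: 1957.4645

1. box [0,86]×[0,78]: [(0, 0) (86, 0) (86, 78) (0, 78)]
2. ⊥bis P1·P0 via (41.09,47.255): [(16.8339, 0) (86, 0) (86, 78) (56.8715, 78)]  |A|=3833.4897
3. ⊥bis P1·P2 via (36.25,45.45): [(31.0313, 27.6588) (22.918, 0) (86, 0) (86, 78) (56.8715, 78)]  |A|=3749.3507
4. ⊥bis P1·P3 via (34.66,49.785): [(31.0313, 27.6588) (22.918, 0) (86, 0) (86, 78) (56.8715, 78)]  |A|=3749.3507
5. ⊥bis P1·P4 via (34.89,31.44): [(34.0531, 33.5459) (47.3846, 0) (86, 0) (86, 78) (56.8715, 78)]  |A|=3321.0649
6. ⊥bis P1·P5 via (61.08,30.075): [(34.0531, 33.5459) (40.0469, 18.4638) (86, 43.832) (86, 78) (56.8715, 78)]  |A|=1957.4645
7. canonical 5-gon: [(34.0531, 33.5459) (40.0469, 18.4638) (86, 43.832) (86, 78) (56.8715, 78)]
8. shoelace: 1957.4645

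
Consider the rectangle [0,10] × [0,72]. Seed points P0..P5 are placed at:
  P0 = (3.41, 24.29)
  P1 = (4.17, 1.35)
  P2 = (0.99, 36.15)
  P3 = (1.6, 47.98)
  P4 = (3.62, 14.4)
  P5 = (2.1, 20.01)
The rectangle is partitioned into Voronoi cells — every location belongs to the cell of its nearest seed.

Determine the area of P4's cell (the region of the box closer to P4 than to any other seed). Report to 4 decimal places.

Area of P4's cell: 98.6325

1. box [0,10]×[0,72]: [(0, 0) (10, 0) (10, 72) (0, 72)]
2. ⊥bis P4·P0 via (3.515,19.345): [(0, 19.2704) (0, 0) (10, 0) (10, 19.4827)]  |A|=193.7653
3. ⊥bis P4·P1 via (3.895,7.875): [(0, 19.2704) (0, 7.7108) (10, 8.1323) (10, 19.4827)]  |A|=114.5496
4. ⊥bis P4·P2 via (2.305,25.275): [(0, 19.2704) (0, 7.7108) (10, 8.1323) (10, 19.4827)]  |A|=114.5496
5. ⊥bis P4·P3 via (2.61,31.19): [(0, 19.2704) (0, 7.7108) (10, 8.1323) (10, 19.4827)]  |A|=114.5496
6. ⊥bis P4·P5 via (2.86,17.205): [(0, 16.4301) (0, 7.7108) (10, 8.1323) (10, 19.1395)]  |A|=98.6325
7. canonical 4-gon: [(0, 16.4301) (0, 7.7108) (10, 8.1323) (10, 19.1395)]
8. shoelace: 98.6325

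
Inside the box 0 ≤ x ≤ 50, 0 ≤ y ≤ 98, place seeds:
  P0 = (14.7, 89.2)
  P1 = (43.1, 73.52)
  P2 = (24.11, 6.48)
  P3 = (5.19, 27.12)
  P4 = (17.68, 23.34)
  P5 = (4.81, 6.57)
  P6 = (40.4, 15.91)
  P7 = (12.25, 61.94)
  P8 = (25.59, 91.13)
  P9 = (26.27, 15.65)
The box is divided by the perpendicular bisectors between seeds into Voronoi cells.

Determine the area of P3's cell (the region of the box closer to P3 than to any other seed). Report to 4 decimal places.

Area of P3's cell: 362.9293

1. box [0,50]×[0,98]: [(0, 0) (50, 0) (50, 98) (0, 98)]
2. ⊥bis P3·P0 via (9.945,58.16): [(0, 59.6835) (0, 0) (50, 0) (50, 52.024)]  |A|=2792.6867
3. ⊥bis P3·P1 via (24.145,50.32): [(15.6117, 57.2919) (0, 59.6835) (0, 0) (50, 0) (50, 29.1958)]  |A|=2400.1752
4. ⊥bis P3·P2 via (14.65,16.8): [(38.4591, 38.625) (15.6117, 57.2919) (0, 59.6835) (0, 3.3708)]  |A|=1201.2575
5. ⊥bis P3·P4 via (11.435,25.23): [(6.6699, 9.4849) (20.0427, 53.6717) (15.6117, 57.2919) (0, 59.6835) (0, 3.3708)]  |A|=693.767
6. ⊥bis P3·P5 via (5,16.845): [(8.8757, 16.7733) (20.0427, 53.6717) (15.6117, 57.2919) (0, 59.6835) (0, 16.9375)]  |A|=615.9974
7. ⊥bis P3·P6 via (22.795,21.515): [(8.8757, 16.7733) (20.0427, 53.6717) (15.6117, 57.2919) (0, 59.6835) (0, 16.9375)]  |A|=615.9974
8. ⊥bis P3·P7 via (8.72,44.53): [(8.8757, 16.7733) (16.7813, 42.8955) (0, 46.298) (0, 16.9375)]  |A|=362.9293
9. ⊥bis P3·P8 via (15.39,59.125): [(8.8757, 16.7733) (16.7813, 42.8955) (0, 46.298) (0, 16.9375)]  |A|=362.9293
10. ⊥bis P3·P9 via (15.73,21.385): [(8.8757, 16.7733) (16.7813, 42.8955) (0, 46.298) (0, 16.9375)]  |A|=362.9293
11. canonical 4-gon: [(8.8757, 16.7733) (16.7813, 42.8955) (0, 46.298) (0, 16.9375)]
12. shoelace: 362.9293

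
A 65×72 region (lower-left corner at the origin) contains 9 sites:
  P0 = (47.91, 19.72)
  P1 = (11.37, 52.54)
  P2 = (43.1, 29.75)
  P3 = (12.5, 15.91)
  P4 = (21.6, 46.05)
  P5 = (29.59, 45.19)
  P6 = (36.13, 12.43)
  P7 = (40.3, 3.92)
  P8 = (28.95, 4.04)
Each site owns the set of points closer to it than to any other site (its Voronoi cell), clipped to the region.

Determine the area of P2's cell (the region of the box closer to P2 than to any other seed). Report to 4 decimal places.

Area of P2's cell: 738.6179

1. box [0,65]×[0,72]: [(0, 0) (65, 0) (65, 72) (0, 72)]
2. ⊥bis P2·P0 via (45.505,24.735): [(0, 2.9126) (65, 34.084) (65, 72) (0, 72)]  |A|=3477.6102
3. ⊥bis P2·P1 via (27.235,41.145): [(0, 3.2263) (0, 2.9126) (65, 34.084) (65, 72) (49.3965, 72)]  |A|=1779.0197
4. ⊥bis P2·P3 via (27.8,22.83): [(22.4988, 34.5509) (30.2477, 17.4182) (65, 34.084) (65, 72) (49.3965, 72)]  |A|=1460.1764
5. ⊥bis P2·P4 via (32.35,37.9): [(25.231, 28.5099) (30.2477, 17.4182) (65, 34.084) (65, 72) (58.2026, 72)]  |A|=1136.2854
6. ⊥bis P2·P5 via (36.345,37.47): [(25.4788, 27.9621) (30.2477, 17.4182) (65, 34.084) (65, 62.5431)]  |A|=785.3194
7. ⊥bis P2·P6 via (39.615,21.09): [(25.4788, 27.9621) (26.1331, 26.5154) (38.6848, 21.4643) (65, 34.084) (65, 62.5431)]  |A|=738.6179
8. ⊥bis P2·P7 via (41.7,16.835): [(25.4788, 27.9621) (26.1331, 26.5154) (38.6848, 21.4643) (65, 34.084) (65, 62.5431)]  |A|=738.6179
9. ⊥bis P2·P8 via (36.025,16.895): [(25.4788, 27.9621) (26.1331, 26.5154) (38.6848, 21.4643) (65, 34.084) (65, 62.5431)]  |A|=738.6179
10. canonical 5-gon: [(25.4788, 27.9621) (26.1331, 26.5154) (38.6848, 21.4643) (65, 34.084) (65, 62.5431)]
11. shoelace: 738.6179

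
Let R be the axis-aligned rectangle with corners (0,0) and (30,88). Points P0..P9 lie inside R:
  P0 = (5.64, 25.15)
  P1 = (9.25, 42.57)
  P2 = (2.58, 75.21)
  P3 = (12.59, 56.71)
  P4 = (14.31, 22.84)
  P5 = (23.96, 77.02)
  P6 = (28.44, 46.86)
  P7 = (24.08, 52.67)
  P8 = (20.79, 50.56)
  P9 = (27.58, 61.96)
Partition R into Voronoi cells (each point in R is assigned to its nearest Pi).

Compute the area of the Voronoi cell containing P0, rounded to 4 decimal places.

Area of P0's cell: 277.1468

1. box [0,30]×[0,88]: [(0, 0) (30, 0) (30, 88) (0, 88)]
2. ⊥bis P0·P1 via (7.445,33.86): [(0, 35.4029) (0, 0) (30, 0) (30, 29.1859)]  |A|=968.8306
3. ⊥bis P0·P2 via (4.11,50.18): [(0, 35.4029) (0, 0) (30, 0) (30, 29.1859)]  |A|=968.8306
4. ⊥bis P0·P3 via (9.115,40.93): [(0, 35.4029) (0, 0) (30, 0) (30, 29.1859)]  |A|=968.8306
5. ⊥bis P0·P4 via (9.975,23.995): [(12.3335, 32.8469) (0, 35.4029) (0, 0) (3.5819, 0)]  |A|=277.1468
6. ⊥bis P0·P5 via (14.8,51.085): [(12.3335, 32.8469) (0, 35.4029) (0, 0) (3.5819, 0)]  |A|=277.1468
7. ⊥bis P0·P6 via (17.04,36.005): [(12.3335, 32.8469) (0, 35.4029) (0, 0) (3.5819, 0)]  |A|=277.1468
8. ⊥bis P0·P7 via (14.86,38.91): [(12.3335, 32.8469) (0, 35.4029) (0, 0) (3.5819, 0)]  |A|=277.1468
9. ⊥bis P0·P8 via (13.215,37.855): [(12.3335, 32.8469) (0, 35.4029) (0, 0) (3.5819, 0)]  |A|=277.1468
10. ⊥bis P0·P9 via (16.61,43.555): [(12.3335, 32.8469) (0, 35.4029) (0, 0) (3.5819, 0)]  |A|=277.1468
11. canonical 4-gon: [(12.3335, 32.8469) (0, 35.4029) (0, 0) (3.5819, 0)]
12. shoelace: 277.1468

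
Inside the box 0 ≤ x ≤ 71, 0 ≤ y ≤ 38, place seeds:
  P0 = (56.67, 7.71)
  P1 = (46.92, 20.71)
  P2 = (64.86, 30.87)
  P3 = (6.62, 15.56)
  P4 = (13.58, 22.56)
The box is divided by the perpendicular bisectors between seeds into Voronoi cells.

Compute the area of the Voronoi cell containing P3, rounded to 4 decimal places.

Area of P3's cell: 425.8864

1. box [0,71]×[0,38]: [(0, 0) (71, 0) (71, 38) (0, 38)]
2. ⊥bis P3·P0 via (31.645,11.635): [(0, 0) (29.8201, 0) (35.7802, 38) (0, 38)]  |A|=1246.4057
3. ⊥bis P3·P1 via (26.77,18.135): [(0, 0) (29.0875, 0) (24.2314, 38) (0, 38)]  |A|=1013.0595
4. ⊥bis P3·P2 via (35.74,23.215): [(0, 0) (29.0875, 0) (24.2314, 38) (0, 38)]  |A|=1013.0595
5. ⊥bis P3·P4 via (10.1,19.06): [(0, 29.1023) (0, 0) (29.0875, 0) (29.061, 0.2073)]  |A|=425.8864
6. canonical 4-gon: [(0, 29.1023) (0, 0) (29.0875, 0) (29.061, 0.2073)]
7. shoelace: 425.8864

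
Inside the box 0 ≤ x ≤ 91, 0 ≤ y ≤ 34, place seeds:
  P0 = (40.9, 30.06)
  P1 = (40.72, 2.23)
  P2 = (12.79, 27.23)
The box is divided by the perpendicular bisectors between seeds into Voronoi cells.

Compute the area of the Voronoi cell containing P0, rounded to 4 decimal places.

1. box [0,91]×[0,34]: [(0, 0) (91, 0) (91, 34) (0, 34)]
2. ⊥bis P0·P1 via (40.81,16.145): [(0, 16.409) (91, 15.8204) (91, 34) (0, 34)]  |A|=1627.5654
3. ⊥bis P0·P2 via (26.845,28.645): [(28.0952, 16.2272) (91, 15.8204) (91, 34) (26.3059, 34)]  |A|=1146.6896
4. canonical 4-gon: [(28.0952, 16.2272) (91, 15.8204) (91, 34) (26.3059, 34)]
5. shoelace: 1146.6896

Area of P0's cell: 1146.6896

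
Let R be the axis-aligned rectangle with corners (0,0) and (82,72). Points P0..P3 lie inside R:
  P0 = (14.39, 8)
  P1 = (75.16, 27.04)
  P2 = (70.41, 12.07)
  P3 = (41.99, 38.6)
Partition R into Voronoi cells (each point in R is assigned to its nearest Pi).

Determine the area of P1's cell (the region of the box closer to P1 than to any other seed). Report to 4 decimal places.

Area of P1's cell: 954.4983

1. box [0,82]×[0,72]: [(0, 0) (82, 0) (82, 72) (0, 72)]
2. ⊥bis P1·P0 via (44.775,17.52): [(50.2642, 0) (82, 0) (82, 72) (27.7057, 72)]  |A|=3097.0811
3. ⊥bis P1·P2 via (72.785,19.555): [(40.975, 29.6483) (82, 16.6311) (82, 72) (27.7057, 72)]  |A|=2285.4802
4. ⊥bis P1·P3 via (58.575,32.82): [(55.8273, 24.9357) (82, 16.6311) (82, 72) (72.2295, 72)]  |A|=954.4983
5. canonical 4-gon: [(55.8273, 24.9357) (82, 16.6311) (82, 72) (72.2295, 72)]
6. shoelace: 954.4983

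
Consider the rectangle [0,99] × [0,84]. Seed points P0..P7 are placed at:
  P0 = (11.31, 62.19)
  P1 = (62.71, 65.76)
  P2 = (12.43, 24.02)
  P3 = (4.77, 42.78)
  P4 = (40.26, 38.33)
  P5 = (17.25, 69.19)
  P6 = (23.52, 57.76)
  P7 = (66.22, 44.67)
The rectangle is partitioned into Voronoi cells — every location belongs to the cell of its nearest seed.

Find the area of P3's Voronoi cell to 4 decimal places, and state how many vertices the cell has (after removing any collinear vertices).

1. box [0,99]×[0,84]: [(0, 0) (99, 0) (99, 84) (0, 84)]
2. ⊥bis P3·P0 via (8.04,52.485): [(0, 55.194) (0, 0) (99, 0) (99, 21.837)]  |A|=3813.0324
3. ⊥bis P3·P1 via (33.74,54.27): [(38.5214, 42.2146) (0, 55.194) (0, 0) (55.2644, 0)]  |A|=2229.5572
4. ⊥bis P3·P2 via (8.6,33.4): [(33.9555, 43.753) (0, 55.194) (0, 29.8885)]  |A|=429.6305
5. ⊥bis P3·P4 via (22.515,40.555): [(22.3203, 39.0022) (23.3635, 47.3219) (0, 55.194) (0, 29.8885)]  |A|=383.7079
6. ⊥bis P3·P5 via (11.01,55.985): [(22.3203, 39.0022) (23.3635, 47.3219) (0, 55.194) (0, 29.8885)]  |A|=383.7079
7. ⊥bis P3·P6 via (14.145,50.27): [(22.3203, 39.0022) (22.4325, 39.8968) (13.9723, 50.4862) (0, 55.194) (0, 29.8885)]  |A|=347.3697
8. ⊥bis P3·P7 via (35.495,43.725): [(22.3203, 39.0022) (22.4325, 39.8968) (13.9723, 50.4862) (0, 55.194) (0, 29.8885)]  |A|=347.3697
9. canonical 5-gon: [(22.3203, 39.0022) (22.4325, 39.8968) (13.9723, 50.4862) (0, 55.194) (0, 29.8885)]
10. shoelace: 347.3697

Area of P3's cell: 347.3697 (5 vertices)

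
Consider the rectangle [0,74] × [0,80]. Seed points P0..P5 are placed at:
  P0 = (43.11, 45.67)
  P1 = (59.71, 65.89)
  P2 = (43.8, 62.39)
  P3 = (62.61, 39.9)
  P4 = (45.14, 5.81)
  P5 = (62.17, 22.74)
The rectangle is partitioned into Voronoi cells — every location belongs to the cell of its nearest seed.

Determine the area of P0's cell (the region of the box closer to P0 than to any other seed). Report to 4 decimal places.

Area of P0's cell: 1539.2426

1. box [0,74]×[0,80]: [(0, 0) (74, 0) (74, 80) (0, 80)]
2. ⊥bis P0·P1 via (51.41,55.78): [(0, 0) (74, 0) (74, 37.2343) (21.9083, 80) (0, 80)]  |A|=4806.1308
3. ⊥bis P0·P2 via (43.455,54.03): [(0, 55.8233) (0, 0) (74, 0) (74, 37.2343) (54.0755, 53.5917)]  |A|=3863.1672
4. ⊥bis P0·P3 via (52.86,42.785): [(0, 55.8233) (0, 0) (40.2, 0) (55.6703, 52.2824) (54.0755, 53.5917)]  |A|=2638.3472
5. ⊥bis P0·P4 via (44.125,25.74): [(0, 55.8233) (0, 23.4928) (47.8729, 25.9309) (55.6703, 52.2824) (54.0755, 53.5917)]  |A|=1554.8021
6. ⊥bis P0·P5 via (52.64,34.205): [(0, 55.8233) (0, 23.4928) (42.3473, 25.6495) (49.5648, 31.6489) (55.6703, 52.2824) (54.0755, 53.5917)]  |A|=1539.2426
7. canonical 6-gon: [(0, 55.8233) (0, 23.4928) (42.3473, 25.6495) (49.5648, 31.6489) (55.6703, 52.2824) (54.0755, 53.5917)]
8. shoelace: 1539.2426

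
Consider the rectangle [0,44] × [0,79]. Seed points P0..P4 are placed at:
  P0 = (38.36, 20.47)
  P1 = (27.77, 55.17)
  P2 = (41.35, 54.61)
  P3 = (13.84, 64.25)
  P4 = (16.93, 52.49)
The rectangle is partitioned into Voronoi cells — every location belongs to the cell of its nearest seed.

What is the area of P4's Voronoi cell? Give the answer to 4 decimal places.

Area of P4's cell: 752.4720

1. box [0,44]×[0,79]: [(0, 0) (44, 0) (44, 79) (0, 79)]
2. ⊥bis P4·P0 via (27.645,36.48): [(0, 17.9781) (44, 47.4259) (44, 79) (0, 79)]  |A|=2037.1131
3. ⊥bis P4·P1 via (22.35,53.83): [(0, 17.9781) (26.7822, 35.9026) (16.1272, 79) (0, 79)]  |A|=1164.6717
4. ⊥bis P4·P2 via (29.14,53.55): [(0, 17.9781) (26.7822, 35.9026) (16.1272, 79) (0, 79)]  |A|=1164.6717
5. ⊥bis P4·P3 via (15.385,58.37): [(0, 54.3275) (0, 17.9781) (26.7822, 35.9026) (20.8712, 59.8115)]  |A|=752.472
6. canonical 4-gon: [(0, 54.3275) (0, 17.9781) (26.7822, 35.9026) (20.8712, 59.8115)]
7. shoelace: 752.472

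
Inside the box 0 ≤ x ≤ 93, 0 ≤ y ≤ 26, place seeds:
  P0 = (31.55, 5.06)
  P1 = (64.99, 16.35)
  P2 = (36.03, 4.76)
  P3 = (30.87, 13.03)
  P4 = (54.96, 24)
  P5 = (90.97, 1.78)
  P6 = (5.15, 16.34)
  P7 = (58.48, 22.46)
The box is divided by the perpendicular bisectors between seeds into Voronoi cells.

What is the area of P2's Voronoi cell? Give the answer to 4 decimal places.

1. box [0,93]×[0,26]: [(0, 0) (93, 0) (93, 26) (0, 26)]
2. ⊥bis P2·P0 via (33.79,4.91): [(33.4612, 0) (93, 0) (93, 26) (35.2023, 26)]  |A|=1525.3747
3. ⊥bis P2·P1 via (50.51,10.555): [(33.4612, 0) (54.7342, 0) (44.3288, 26) (35.2023, 26)]  |A|=395.1936
4. ⊥bis P2·P3 via (33.45,8.895): [(34.0833, 9.2902) (33.4612, 0) (54.7342, 0) (47.6328, 17.7443)]  |A|=249.0453
5. ⊥bis P2·P4 via (45.495,14.38): [(44.2322, 15.6225) (34.0833, 9.2902) (33.4612, 0) (54.7342, 0) (51.2422, 8.7254)]  |A|=229.8812
6. ⊥bis P2·P5 via (63.5,3.27): [(44.2322, 15.6225) (34.0833, 9.2902) (33.4612, 0) (54.7342, 0) (51.2422, 8.7254)]  |A|=229.8812
7. ⊥bis P2·P6 via (20.59,10.55): [(44.2322, 15.6225) (34.0833, 9.2902) (33.4612, 0) (54.7342, 0) (51.2422, 8.7254)]  |A|=229.8812
8. ⊥bis P2·P7 via (47.255,13.61): [(50.6354, 9.3224) (44.2322, 15.6225) (34.0833, 9.2902) (33.4612, 0) (54.7342, 0) (51.3825, 8.3748)]  |A|=229.8167
9. canonical 6-gon: [(50.6354, 9.3224) (44.2322, 15.6225) (34.0833, 9.2902) (33.4612, 0) (54.7342, 0) (51.3825, 8.3748)]
10. shoelace: 229.8167

Area of P2's cell: 229.8167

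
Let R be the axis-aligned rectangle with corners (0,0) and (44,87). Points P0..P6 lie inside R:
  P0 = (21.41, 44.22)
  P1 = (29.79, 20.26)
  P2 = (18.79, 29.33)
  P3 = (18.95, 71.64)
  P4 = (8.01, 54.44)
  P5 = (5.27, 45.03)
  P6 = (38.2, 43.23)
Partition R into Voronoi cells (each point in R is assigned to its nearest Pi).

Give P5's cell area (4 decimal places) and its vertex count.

Area of P5's cell: 228.1415 (4 vertices)

1. box [0,44]×[0,87]: [(0, 0) (44, 0) (44, 87) (0, 87)]
2. ⊥bis P5·P0 via (13.34,44.625): [(0, 0) (11.1005, 0) (15.4666, 87) (0, 87)]  |A|=1155.6681
3. ⊥bis P5·P1 via (17.53,32.645): [(0, 15.2919) (12.4883, 27.6542) (15.4666, 87) (0, 87)]  |A|=906.6959
4. ⊥bis P5·P2 via (12.03,37.18): [(0, 26.8204) (13.0087, 38.0228) (15.4666, 87) (0, 87)]  |A|=770.1842
5. ⊥bis P5·P3 via (12.11,58.335): [(0, 64.5607) (0, 26.8204) (13.0087, 38.0228) (13.9798, 57.3737)]  |A|=384.2263
6. ⊥bis P5·P4 via (6.64,49.735): [(0, 51.6684) (0, 26.8204) (13.0087, 38.0228) (13.4963, 47.7386)]  |A|=228.1415
7. ⊥bis P5·P6 via (21.735,44.13): [(0, 51.6684) (0, 26.8204) (13.0087, 38.0228) (13.4963, 47.7386)]  |A|=228.1415
8. canonical 4-gon: [(0, 51.6684) (0, 26.8204) (13.0087, 38.0228) (13.4963, 47.7386)]
9. shoelace: 228.1415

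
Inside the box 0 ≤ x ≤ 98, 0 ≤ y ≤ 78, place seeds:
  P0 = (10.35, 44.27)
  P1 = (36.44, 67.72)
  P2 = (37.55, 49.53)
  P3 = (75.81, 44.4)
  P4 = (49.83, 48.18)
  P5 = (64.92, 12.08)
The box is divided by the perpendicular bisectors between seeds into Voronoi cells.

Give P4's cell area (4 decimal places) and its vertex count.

Area of P4's cell: 763.0747 (4 vertices)

1. box [0,98]×[0,78]: [(0, 0) (98, 0) (98, 78) (0, 78)]
2. ⊥bis P4·P0 via (30.09,46.225): [(34.668, 0) (98, 0) (98, 78) (26.9431, 78)]  |A|=5241.1674
3. ⊥bis P4·P1 via (43.135,57.95): [(29.8316, 48.8337) (34.668, 0) (98, 0) (98, 78) (72.3939, 78)]  |A|=4578.3516
4. ⊥bis P4·P2 via (43.69,48.855): [(44.8165, 59.1023) (38.3191, 0) (98, 0) (98, 78) (72.3939, 78)]  |A|=4079.7412
5. ⊥bis P4·P3 via (62.82,46.29): [(66.8844, 74.2245) (44.8165, 59.1023) (38.3191, 0) (56.085, 0)]  |A|=1262.3326
6. ⊥bis P4·P5 via (57.375,30.13): [(60.6691, 31.507) (66.8844, 74.2245) (44.8165, 59.1023) (40.8732, 23.2321)]  |A|=763.0747
7. canonical 4-gon: [(60.6691, 31.507) (66.8844, 74.2245) (44.8165, 59.1023) (40.8732, 23.2321)]
8. shoelace: 763.0747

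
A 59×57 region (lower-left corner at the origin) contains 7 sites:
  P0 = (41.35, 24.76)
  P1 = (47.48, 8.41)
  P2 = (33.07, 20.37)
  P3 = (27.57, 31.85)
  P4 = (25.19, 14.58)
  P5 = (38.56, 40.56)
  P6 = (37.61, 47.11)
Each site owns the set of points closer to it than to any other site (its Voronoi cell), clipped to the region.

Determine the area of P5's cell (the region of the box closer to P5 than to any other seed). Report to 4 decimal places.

1. box [0,59]×[0,57]: [(0, 0) (59, 0) (59, 57) (0, 57)]
2. ⊥bis P5·P0 via (39.955,32.66): [(0, 25.6047) (59, 36.023) (59, 57) (0, 57)]  |A|=1544.9839
3. ⊥bis P5·P1 via (43.02,24.485): [(0, 25.6047) (59, 36.023) (59, 57) (0, 57)]  |A|=1544.9839
4. ⊥bis P5·P2 via (35.815,30.465): [(0, 40.2037) (32.5509, 31.3526) (59, 36.023) (59, 57) (0, 57)]  |A|=1307.3779
5. ⊥bis P5·P3 via (33.065,36.205): [(36.3755, 32.0279) (59, 36.023) (59, 57) (16.5842, 57)]  |A|=766.9028
6. ⊥bis P5·P4 via (31.875,27.57): [(36.3755, 32.0279) (59, 36.023) (59, 57) (16.5842, 57)]  |A|=766.9028
7. ⊥bis P5·P6 via (38.085,43.835): [(28.1589, 42.3953) (36.3755, 32.0279) (59, 36.023) (59, 46.8685)]  |A|=300.9347
8. canonical 4-gon: [(28.1589, 42.3953) (36.3755, 32.0279) (59, 36.023) (59, 46.8685)]
9. shoelace: 300.9347

Area of P5's cell: 300.9347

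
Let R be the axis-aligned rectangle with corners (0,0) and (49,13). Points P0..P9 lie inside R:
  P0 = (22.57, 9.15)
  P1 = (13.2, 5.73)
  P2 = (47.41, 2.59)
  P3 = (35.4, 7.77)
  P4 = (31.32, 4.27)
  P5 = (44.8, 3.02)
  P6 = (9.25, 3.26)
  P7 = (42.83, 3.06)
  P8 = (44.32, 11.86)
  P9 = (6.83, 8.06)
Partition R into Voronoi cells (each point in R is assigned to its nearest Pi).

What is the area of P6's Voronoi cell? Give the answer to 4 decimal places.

1. box [0,49]×[0,13]: [(0, 0) (49, 0) (49, 13) (0, 13)]
2. ⊥bis P6·P0 via (15.91,6.205): [(0, 0) (18.6538, 0) (12.9053, 13) (0, 13)]  |A|=205.1342
3. ⊥bis P6·P1 via (11.225,4.495): [(0, 0) (14.0358, 0) (5.9067, 13) (0, 13)]  |A|=129.6261
4. ⊥bis P6·P2 via (28.33,2.925): [(0, 0) (14.0358, 0) (5.9067, 13) (0, 13)]  |A|=129.6261
5. ⊥bis P6·P3 via (22.325,5.515): [(0, 0) (14.0358, 0) (5.9067, 13) (0, 13)]  |A|=129.6261
6. ⊥bis P6·P4 via (20.285,3.765): [(0, 0) (14.0358, 0) (5.9067, 13) (0, 13)]  |A|=129.6261
7. ⊥bis P6·P5 via (27.025,3.14): [(0, 0) (14.0358, 0) (5.9067, 13) (0, 13)]  |A|=129.6261
8. ⊥bis P6·P7 via (26.04,3.16): [(0, 0) (14.0358, 0) (5.9067, 13) (0, 13)]  |A|=129.6261
9. ⊥bis P6·P8 via (26.785,7.56): [(0, 0) (14.0358, 0) (5.9067, 13) (0, 13)]  |A|=129.6261
10. ⊥bis P6·P9 via (8.04,5.66): [(0, 1.6065) (0, 0) (14.0358, 0) (9.9077, 6.6016)]  |A|=54.2879
11. canonical 4-gon: [(0, 1.6065) (0, 0) (14.0358, 0) (9.9077, 6.6016)]
12. shoelace: 54.2879

Area of P6's cell: 54.2879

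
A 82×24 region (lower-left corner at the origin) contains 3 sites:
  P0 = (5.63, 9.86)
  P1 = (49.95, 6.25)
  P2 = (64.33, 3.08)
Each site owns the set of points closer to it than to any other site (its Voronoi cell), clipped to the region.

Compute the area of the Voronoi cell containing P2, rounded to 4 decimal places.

1. box [0,82]×[0,24]: [(0, 0) (82, 0) (82, 24) (0, 24)]
2. ⊥bis P2·P0 via (34.98,6.47): [(34.2327, 0) (82, 0) (82, 24) (37.0048, 24)]  |A|=1113.1505
3. ⊥bis P2·P1 via (57.14,4.665): [(56.1116, 0) (82, 0) (82, 24) (61.4023, 24)]  |A|=557.8329
4. canonical 4-gon: [(56.1116, 0) (82, 0) (82, 24) (61.4023, 24)]
5. shoelace: 557.8329

Area of P2's cell: 557.8329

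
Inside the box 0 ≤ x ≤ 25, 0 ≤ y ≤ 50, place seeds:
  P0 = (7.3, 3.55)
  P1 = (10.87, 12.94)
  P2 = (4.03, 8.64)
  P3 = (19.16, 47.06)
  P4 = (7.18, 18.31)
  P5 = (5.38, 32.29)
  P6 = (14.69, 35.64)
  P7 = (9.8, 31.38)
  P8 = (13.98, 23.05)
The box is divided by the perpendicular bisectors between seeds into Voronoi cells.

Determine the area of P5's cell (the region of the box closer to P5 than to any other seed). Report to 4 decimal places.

Area of P5's cell: 168.8865

1. box [0,25]×[0,50]: [(0, 0) (25, 0) (25, 50) (0, 50)]
2. ⊥bis P5·P0 via (6.34,17.92): [(0, 17.4965) (25, 19.1666) (25, 50) (0, 50)]  |A|=791.7119
3. ⊥bis P5·P1 via (8.125,22.615): [(0, 20.3098) (25, 27.4028) (25, 50) (0, 50)]  |A|=653.593
4. ⊥bis P5·P2 via (4.705,20.465): [(0, 20.7336) (1.2435, 20.6626) (25, 27.4028) (25, 50) (0, 50)]  |A|=653.3295
5. ⊥bis P5·P3 via (12.27,39.675): [(0, 20.7336) (1.2435, 20.6626) (25, 27.4028) (25, 27.7983) (1.2032, 50) (0, 50)]  |A|=389.1646
6. ⊥bis P5·P4 via (6.28,25.3): [(0, 24.4914) (25, 27.7103) (25, 27.7983) (1.2032, 50) (0, 50)]  |A|=333.3136
7. ⊥bis P5·P6 via (10.035,33.965): [(0, 24.4914) (12.8486, 26.1457) (5.8126, 45.6996) (1.2032, 50) (0, 50)]  |A|=208.162
8. ⊥bis P5·P7 via (7.59,31.835): [(0, 24.4914) (6.2436, 25.2953) (8.7588, 37.5118) (5.8126, 45.6996) (1.2032, 50) (0, 50)]  |A|=168.8865
9. ⊥bis P5·P8 via (9.68,27.67): [(0, 24.4914) (6.2436, 25.2953) (8.7588, 37.5118) (5.8126, 45.6996) (1.2032, 50) (0, 50)]  |A|=168.8865
10. canonical 6-gon: [(0, 24.4914) (6.2436, 25.2953) (8.7588, 37.5118) (5.8126, 45.6996) (1.2032, 50) (0, 50)]
11. shoelace: 168.8865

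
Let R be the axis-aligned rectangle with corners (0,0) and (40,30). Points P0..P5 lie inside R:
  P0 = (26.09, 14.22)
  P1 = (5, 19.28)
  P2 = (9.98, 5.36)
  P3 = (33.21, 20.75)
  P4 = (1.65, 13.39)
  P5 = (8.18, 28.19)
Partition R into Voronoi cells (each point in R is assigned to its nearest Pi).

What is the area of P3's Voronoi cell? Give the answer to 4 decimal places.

Area of P3's cell: 252.6058

1. box [0,40]×[0,30]: [(0, 0) (40, 0) (40, 30) (0, 30)]
2. ⊥bis P3·P0 via (29.65,17.485): [(40, 6.1999) (40, 30) (18.1721, 30)]  |A|=259.7541
3. ⊥bis P3·P1 via (19.105,20.015): [(18.6095, 29.523) (40, 6.1999) (40, 30) (18.5847, 30)]  |A|=259.6557
4. ⊥bis P3·P2 via (21.595,13.055): [(18.6095, 29.523) (40, 6.1999) (40, 30) (18.5847, 30)]  |A|=259.6557
5. ⊥bis P3·P4 via (17.43,17.07): [(18.6095, 29.523) (40, 6.1999) (40, 30) (18.5847, 30)]  |A|=259.6557
6. ⊥bis P3·P5 via (20.695,24.47): [(21.3189, 26.5689) (40, 6.1999) (40, 30) (22.3388, 30)]  |A|=252.6058
7. canonical 4-gon: [(21.3189, 26.5689) (40, 6.1999) (40, 30) (22.3388, 30)]
8. shoelace: 252.6058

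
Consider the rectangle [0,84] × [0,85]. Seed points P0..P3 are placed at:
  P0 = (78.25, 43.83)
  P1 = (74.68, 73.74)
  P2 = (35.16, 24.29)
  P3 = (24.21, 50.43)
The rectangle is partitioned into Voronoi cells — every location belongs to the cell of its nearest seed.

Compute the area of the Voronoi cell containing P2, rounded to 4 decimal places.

Area of P2's cell: 2309.1591

1. box [0,84]×[0,85]: [(0, 0) (84, 0) (84, 85) (0, 85)]
2. ⊥bis P2·P0 via (56.705,34.06): [(0, 0) (72.1502, 0) (33.6053, 85) (0, 85)]  |A|=4494.606
3. ⊥bis P2·P1 via (54.92,49.015): [(0, 0) (72.1502, 0) (47.0833, 55.2781) (9.8932, 85) (0, 85)]  |A|=4142.222
4. ⊥bis P2·P3 via (29.685,37.36): [(0, 24.925) (0, 0) (72.1502, 0) (51.1341, 46.345)]  |A|=2309.1591
5. canonical 4-gon: [(0, 24.925) (0, 0) (72.1502, 0) (51.1341, 46.345)]
6. shoelace: 2309.1591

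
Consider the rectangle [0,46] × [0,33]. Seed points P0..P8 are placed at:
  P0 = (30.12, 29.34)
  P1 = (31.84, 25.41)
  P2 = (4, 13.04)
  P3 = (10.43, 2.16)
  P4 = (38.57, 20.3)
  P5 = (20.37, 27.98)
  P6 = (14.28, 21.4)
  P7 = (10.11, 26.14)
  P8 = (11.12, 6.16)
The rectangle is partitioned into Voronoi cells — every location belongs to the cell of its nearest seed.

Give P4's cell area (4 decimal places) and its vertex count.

1. box [0,46]×[0,33]: [(0, 0) (46, 0) (46, 33) (0, 33)]
2. ⊥bis P4·P0 via (34.345,24.82): [(7.792, 0) (46, 0) (46, 33) (43.0961, 33)]  |A|=678.3455
3. ⊥bis P4·P1 via (35.205,22.855): [(42.4478, 32.394) (17.8515, 0) (46, 0) (46, 33) (43.0961, 33)]  |A|=515.4118
4. ⊥bis P4·P2 via (21.285,16.67): [(42.4478, 32.394) (23.2834, 7.154) (24.7858, 0) (46, 0) (46, 33) (43.0961, 33)]  |A|=490.6076
5. ⊥bis P4·P3 via (24.5,11.23): [(42.4478, 32.394) (25.3624, 9.8921) (31.7392, 0) (46, 0) (46, 33) (43.0961, 33)]  |A|=446.7223
6. ⊥bis P4·P5 via (29.47,24.14): [(42.4478, 32.394) (25.3624, 9.8921) (31.7392, 0) (46, 0) (46, 33) (43.0961, 33)]  |A|=446.7223
7. ⊥bis P4·P6 via (26.425,20.85): [(42.4478, 32.394) (25.9647, 10.6853) (25.8916, 9.0713) (31.7392, 0) (46, 0) (46, 33) (43.0961, 33)]  |A|=446.2653
8. ⊥bis P4·P7 via (24.34,23.22): [(42.4478, 32.394) (25.9647, 10.6853) (25.8916, 9.0713) (31.7392, 0) (46, 0) (46, 33) (43.0961, 33)]  |A|=446.2653
9. ⊥bis P4·P8 via (24.845,13.23): [(42.4478, 32.394) (26.0786, 10.8353) (31.3449, 0.6117) (31.7392, 0) (46, 0) (46, 33) (43.0961, 33)]  |A|=440.5781
10. canonical 7-gon: [(42.4478, 32.394) (26.0786, 10.8353) (31.3449, 0.6117) (31.7392, 0) (46, 0) (46, 33) (43.0961, 33)]
11. shoelace: 440.5781

Area of P4's cell: 440.5781 (7 vertices)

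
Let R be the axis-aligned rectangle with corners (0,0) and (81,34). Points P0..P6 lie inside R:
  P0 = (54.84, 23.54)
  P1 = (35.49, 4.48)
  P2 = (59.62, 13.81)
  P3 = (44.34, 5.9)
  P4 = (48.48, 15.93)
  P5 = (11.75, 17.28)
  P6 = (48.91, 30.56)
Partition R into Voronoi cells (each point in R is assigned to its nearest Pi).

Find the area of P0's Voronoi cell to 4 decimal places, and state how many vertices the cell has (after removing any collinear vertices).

1. box [0,81]×[0,34]: [(0, 0) (81, 0) (81, 34) (0, 34)]
2. ⊥bis P0·P1 via (45.165,14.01): [(58.965, 0) (81, 0) (81, 34) (25.4746, 34)]  |A|=1318.5264
3. ⊥bis P0·P2 via (57.23,18.675): [(46.0028, 13.1595) (81, 30.3523) (81, 34) (25.4746, 34)]  |A|=642.4183
4. ⊥bis P0·P3 via (49.59,14.72): [(37.2028, 22.0933) (49.4043, 14.8305) (81, 30.3523) (81, 34) (25.4746, 34)]  |A|=619.8713
5. ⊥bis P0·P4 via (51.66,19.735): [(54.5208, 17.3441) (81, 30.3523) (81, 34) (34.5913, 34)]  |A|=434.7828
6. ⊥bis P0·P5 via (33.295,20.41): [(54.5208, 17.3441) (81, 30.3523) (81, 34) (34.5913, 34)]  |A|=434.7828
7. ⊥bis P0·P6 via (51.875,27.05): [(47.4151, 23.2826) (54.5208, 17.3441) (81, 30.3523) (81, 34) (60.1025, 34)]  |A|=298.0764
8. canonical 5-gon: [(47.4151, 23.2826) (54.5208, 17.3441) (81, 30.3523) (81, 34) (60.1025, 34)]
9. shoelace: 298.0764

Area of P0's cell: 298.0764 (5 vertices)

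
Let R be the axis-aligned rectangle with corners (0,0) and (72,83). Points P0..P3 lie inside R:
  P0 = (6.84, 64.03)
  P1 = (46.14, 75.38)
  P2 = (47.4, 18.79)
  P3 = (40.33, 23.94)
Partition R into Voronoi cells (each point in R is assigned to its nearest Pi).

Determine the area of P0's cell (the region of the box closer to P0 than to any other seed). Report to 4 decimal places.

Area of P0's cell: 1299.9174

1. box [0,72]×[0,83]: [(0, 0) (72, 0) (72, 83) (0, 83)]
2. ⊥bis P0·P1 via (26.49,69.705): [(0, 0) (46.6211, 0) (22.6503, 83) (0, 83)]  |A|=2874.7647
3. ⊥bis P0·P2 via (27.12,41.41): [(0, 17.0955) (33.1106, 46.7809) (22.6503, 83) (0, 83)]  |A|=1501.2559
4. ⊥bis P0·P3 via (23.585,43.985): [(0, 24.2828) (31.9096, 50.9392) (22.6503, 83) (0, 83)]  |A|=1299.9174
5. canonical 4-gon: [(0, 24.2828) (31.9096, 50.9392) (22.6503, 83) (0, 83)]
6. shoelace: 1299.9174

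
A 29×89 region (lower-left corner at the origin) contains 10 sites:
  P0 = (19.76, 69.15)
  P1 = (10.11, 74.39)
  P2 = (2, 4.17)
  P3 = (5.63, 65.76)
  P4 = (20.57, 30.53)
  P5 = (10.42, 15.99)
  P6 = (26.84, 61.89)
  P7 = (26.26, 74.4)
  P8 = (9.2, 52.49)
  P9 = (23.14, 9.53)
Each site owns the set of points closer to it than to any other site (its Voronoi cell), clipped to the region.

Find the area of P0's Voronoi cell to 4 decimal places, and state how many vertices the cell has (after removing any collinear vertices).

Area of P0's cell: 129.9253 (5 vertices)

1. box [0,29]×[0,89]: [(0, 0) (29, 0) (29, 89) (0, 89)]
2. ⊥bis P0·P1 via (14.935,71.77): [(0, 44.2657) (0, 0) (29, 0) (29, 89) (24.291, 89)]  |A|=2037.6795
3. ⊥bis P0·P2 via (10.88,36.66): [(0, 44.2657) (0, 39.6337) (29, 31.7075) (29, 89) (24.291, 89)]  |A|=1003.2321
4. ⊥bis P0·P3 via (12.695,67.455): [(12.6634, 67.5866) (20.729, 33.9681) (29, 31.7075) (29, 89) (24.291, 89)]  |A|=648.3123
5. ⊥bis P0·P4 via (20.165,49.84): [(12.6634, 67.5866) (16.9373, 49.7723) (29, 50.0253) (29, 89) (24.291, 89)]  |A|=476.7594
6. ⊥bis P0·P5 via (15.09,42.57): [(12.6634, 67.5866) (16.9373, 49.7723) (29, 50.0253) (29, 89) (24.291, 89)]  |A|=476.7594
7. ⊥bis P0·P6 via (23.3,65.52): [(12.6634, 67.5866) (15.082, 57.5057) (29, 71.0787) (29, 89) (24.291, 89)]  |A|=283.3712
8. ⊥bis P0·P7 via (23.01,71.775): [(18.1829, 77.7514) (12.6634, 67.5866) (15.082, 57.5057) (25.9639, 68.1178)]  |A|=133.8146
9. ⊥bis P0·P8 via (14.48,60.82): [(18.1829, 77.7514) (12.6634, 67.5866) (14.2522, 60.9644) (16.9046, 59.2832) (25.9639, 68.1178)]  |A|=129.9253
10. ⊥bis P0·P9 via (21.45,39.34): [(18.1829, 77.7514) (12.6634, 67.5866) (14.2522, 60.9644) (16.9046, 59.2832) (25.9639, 68.1178)]  |A|=129.9253
11. canonical 5-gon: [(18.1829, 77.7514) (12.6634, 67.5866) (14.2522, 60.9644) (16.9046, 59.2832) (25.9639, 68.1178)]
12. shoelace: 129.9253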